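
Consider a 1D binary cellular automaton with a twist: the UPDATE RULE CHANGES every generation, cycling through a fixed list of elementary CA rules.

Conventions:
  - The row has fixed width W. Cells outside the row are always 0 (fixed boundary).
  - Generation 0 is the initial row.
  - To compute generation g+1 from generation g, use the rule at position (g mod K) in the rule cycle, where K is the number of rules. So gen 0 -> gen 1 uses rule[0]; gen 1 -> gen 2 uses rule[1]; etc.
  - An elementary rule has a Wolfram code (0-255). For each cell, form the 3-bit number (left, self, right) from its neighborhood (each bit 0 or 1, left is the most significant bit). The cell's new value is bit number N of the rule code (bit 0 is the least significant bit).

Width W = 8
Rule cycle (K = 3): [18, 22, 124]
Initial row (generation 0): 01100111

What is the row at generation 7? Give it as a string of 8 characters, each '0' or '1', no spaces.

Answer: 00000100

Derivation:
Gen 0: 01100111
Gen 1 (rule 18): 10011000
Gen 2 (rule 22): 11100100
Gen 3 (rule 124): 10110110
Gen 4 (rule 18): 00000001
Gen 5 (rule 22): 00000011
Gen 6 (rule 124): 00000011
Gen 7 (rule 18): 00000100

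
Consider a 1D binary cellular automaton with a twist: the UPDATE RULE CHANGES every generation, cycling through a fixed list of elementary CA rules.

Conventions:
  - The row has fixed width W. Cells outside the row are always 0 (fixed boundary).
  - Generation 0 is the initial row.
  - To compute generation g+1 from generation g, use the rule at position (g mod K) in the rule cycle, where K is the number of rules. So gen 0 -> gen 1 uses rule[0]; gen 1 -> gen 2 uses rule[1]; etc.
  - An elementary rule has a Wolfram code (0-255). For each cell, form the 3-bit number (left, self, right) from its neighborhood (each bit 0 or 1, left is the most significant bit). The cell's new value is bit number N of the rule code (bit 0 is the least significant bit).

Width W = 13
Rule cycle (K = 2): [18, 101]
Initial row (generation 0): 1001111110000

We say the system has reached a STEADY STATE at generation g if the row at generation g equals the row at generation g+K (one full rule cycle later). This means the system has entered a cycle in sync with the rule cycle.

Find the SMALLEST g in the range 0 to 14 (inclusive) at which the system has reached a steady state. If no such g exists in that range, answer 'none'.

Gen 0: 1001111110000
Gen 1 (rule 18): 0110000001000
Gen 2 (rule 101): 0010111101011
Gen 3 (rule 18): 0100000000000
Gen 4 (rule 101): 0101111111111
Gen 5 (rule 18): 1000000000000
Gen 6 (rule 101): 1011111111111
Gen 7 (rule 18): 0000000000000
Gen 8 (rule 101): 1111111111111
Gen 9 (rule 18): 0000000000000
Gen 10 (rule 101): 1111111111111
Gen 11 (rule 18): 0000000000000
Gen 12 (rule 101): 1111111111111
Gen 13 (rule 18): 0000000000000
Gen 14 (rule 101): 1111111111111
Gen 15 (rule 18): 0000000000000
Gen 16 (rule 101): 1111111111111

Answer: 7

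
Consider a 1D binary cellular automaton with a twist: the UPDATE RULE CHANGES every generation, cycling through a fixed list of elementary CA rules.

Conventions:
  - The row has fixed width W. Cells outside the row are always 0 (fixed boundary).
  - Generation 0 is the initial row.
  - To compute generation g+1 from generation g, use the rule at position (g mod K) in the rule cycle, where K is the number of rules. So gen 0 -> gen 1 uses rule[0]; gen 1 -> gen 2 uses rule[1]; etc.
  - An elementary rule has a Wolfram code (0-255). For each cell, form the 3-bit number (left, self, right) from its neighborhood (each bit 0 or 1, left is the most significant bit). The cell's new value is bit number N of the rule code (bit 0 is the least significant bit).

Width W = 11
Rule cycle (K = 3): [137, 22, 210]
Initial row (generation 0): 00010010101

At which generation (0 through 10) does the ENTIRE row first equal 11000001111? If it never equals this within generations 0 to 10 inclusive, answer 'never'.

Answer: 7

Derivation:
Gen 0: 00010010101
Gen 1 (rule 137): 11000000000
Gen 2 (rule 22): 00100000000
Gen 3 (rule 210): 01010000000
Gen 4 (rule 137): 00000111111
Gen 5 (rule 22): 00001000000
Gen 6 (rule 210): 00010100000
Gen 7 (rule 137): 11000001111
Gen 8 (rule 22): 00100010000
Gen 9 (rule 210): 01010101000
Gen 10 (rule 137): 00000000011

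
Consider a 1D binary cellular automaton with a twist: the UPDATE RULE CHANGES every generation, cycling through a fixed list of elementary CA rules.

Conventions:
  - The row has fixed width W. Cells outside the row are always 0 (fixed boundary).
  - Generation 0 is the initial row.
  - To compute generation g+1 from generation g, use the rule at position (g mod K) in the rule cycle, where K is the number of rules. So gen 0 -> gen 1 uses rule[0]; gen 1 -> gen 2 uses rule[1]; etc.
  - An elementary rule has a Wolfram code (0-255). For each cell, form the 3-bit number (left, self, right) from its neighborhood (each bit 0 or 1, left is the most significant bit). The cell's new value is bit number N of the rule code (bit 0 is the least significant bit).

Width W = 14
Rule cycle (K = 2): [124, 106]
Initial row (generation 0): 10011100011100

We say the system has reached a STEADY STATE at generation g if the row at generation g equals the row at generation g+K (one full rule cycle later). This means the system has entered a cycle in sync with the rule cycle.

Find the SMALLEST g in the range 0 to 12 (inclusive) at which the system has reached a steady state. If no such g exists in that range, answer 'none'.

Gen 0: 10011100011100
Gen 1 (rule 124): 11010110010110
Gen 2 (rule 106): 11101110101110
Gen 3 (rule 124): 10111011111011
Gen 4 (rule 106): 01101110001111
Gen 5 (rule 124): 01111011001001
Gen 6 (rule 106): 11001111010010
Gen 7 (rule 124): 11101001111011
Gen 8 (rule 106): 10110011001111
Gen 9 (rule 124): 11111011101001
Gen 10 (rule 106): 10001110110010
Gen 11 (rule 124): 11001011111011
Gen 12 (rule 106): 11010110001111
Gen 13 (rule 124): 11111111001001
Gen 14 (rule 106): 10000001010010

Answer: none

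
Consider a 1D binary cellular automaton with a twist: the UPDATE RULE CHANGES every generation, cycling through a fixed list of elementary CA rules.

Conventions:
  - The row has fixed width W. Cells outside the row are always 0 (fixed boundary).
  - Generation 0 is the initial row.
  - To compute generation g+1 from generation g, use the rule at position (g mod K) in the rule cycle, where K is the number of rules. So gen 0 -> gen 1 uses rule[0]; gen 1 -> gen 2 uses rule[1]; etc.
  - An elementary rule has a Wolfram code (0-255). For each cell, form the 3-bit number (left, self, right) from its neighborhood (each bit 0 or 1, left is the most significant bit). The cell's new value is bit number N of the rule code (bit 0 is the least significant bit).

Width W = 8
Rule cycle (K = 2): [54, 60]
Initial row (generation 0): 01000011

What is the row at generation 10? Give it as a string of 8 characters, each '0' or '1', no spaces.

Answer: 10100100

Derivation:
Gen 0: 01000011
Gen 1 (rule 54): 11100100
Gen 2 (rule 60): 10010110
Gen 3 (rule 54): 11111001
Gen 4 (rule 60): 10000101
Gen 5 (rule 54): 11001111
Gen 6 (rule 60): 10101000
Gen 7 (rule 54): 11111100
Gen 8 (rule 60): 10000010
Gen 9 (rule 54): 11000111
Gen 10 (rule 60): 10100100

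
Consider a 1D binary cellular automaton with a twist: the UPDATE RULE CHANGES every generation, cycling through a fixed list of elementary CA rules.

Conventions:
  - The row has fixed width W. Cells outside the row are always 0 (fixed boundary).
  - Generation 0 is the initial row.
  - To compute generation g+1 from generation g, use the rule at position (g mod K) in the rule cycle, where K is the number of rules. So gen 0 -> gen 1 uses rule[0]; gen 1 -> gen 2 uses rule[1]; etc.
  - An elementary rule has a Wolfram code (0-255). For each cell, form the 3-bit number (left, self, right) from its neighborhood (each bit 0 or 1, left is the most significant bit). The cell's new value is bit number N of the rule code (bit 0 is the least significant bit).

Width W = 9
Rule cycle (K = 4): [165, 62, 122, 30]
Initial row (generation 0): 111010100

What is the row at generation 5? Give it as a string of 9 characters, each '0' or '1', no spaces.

Gen 0: 111010100
Gen 1 (rule 165): 010111101
Gen 2 (rule 62): 111100011
Gen 3 (rule 122): 100110111
Gen 4 (rule 30): 111100100
Gen 5 (rule 165): 011000101

Answer: 011000101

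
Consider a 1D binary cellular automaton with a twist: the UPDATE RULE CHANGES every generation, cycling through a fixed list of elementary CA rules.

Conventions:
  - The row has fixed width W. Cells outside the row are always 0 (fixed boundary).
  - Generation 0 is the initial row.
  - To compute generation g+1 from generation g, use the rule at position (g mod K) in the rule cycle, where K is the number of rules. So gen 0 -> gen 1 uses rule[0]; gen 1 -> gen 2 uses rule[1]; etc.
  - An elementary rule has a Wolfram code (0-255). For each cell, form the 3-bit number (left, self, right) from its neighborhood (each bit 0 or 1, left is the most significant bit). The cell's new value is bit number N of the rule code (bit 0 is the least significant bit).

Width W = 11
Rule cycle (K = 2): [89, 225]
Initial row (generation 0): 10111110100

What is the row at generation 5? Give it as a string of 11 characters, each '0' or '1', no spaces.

Gen 0: 10111110100
Gen 1 (rule 89): 00100010011
Gen 2 (rule 225): 10001000001
Gen 3 (rule 89): 01100111100
Gen 4 (rule 225): 00100011101
Gen 5 (rule 89): 10011010100

Answer: 10011010100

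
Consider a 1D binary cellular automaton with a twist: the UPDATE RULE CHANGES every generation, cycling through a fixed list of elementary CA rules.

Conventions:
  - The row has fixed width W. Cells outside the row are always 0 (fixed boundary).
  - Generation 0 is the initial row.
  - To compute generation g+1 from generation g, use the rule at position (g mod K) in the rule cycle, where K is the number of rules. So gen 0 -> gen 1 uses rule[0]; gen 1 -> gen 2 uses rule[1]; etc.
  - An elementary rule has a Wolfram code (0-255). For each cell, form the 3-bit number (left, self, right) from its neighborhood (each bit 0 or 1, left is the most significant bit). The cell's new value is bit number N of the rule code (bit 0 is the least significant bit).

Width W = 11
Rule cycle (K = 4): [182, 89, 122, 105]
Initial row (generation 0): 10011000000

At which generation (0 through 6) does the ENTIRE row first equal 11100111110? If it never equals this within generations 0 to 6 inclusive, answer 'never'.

Gen 0: 10011000000
Gen 1 (rule 182): 11100100000
Gen 2 (rule 89): 10110011111
Gen 3 (rule 122): 01111110001
Gen 4 (rule 105): 01000010100
Gen 5 (rule 182): 11100111110
Gen 6 (rule 89): 10110100011

Answer: 5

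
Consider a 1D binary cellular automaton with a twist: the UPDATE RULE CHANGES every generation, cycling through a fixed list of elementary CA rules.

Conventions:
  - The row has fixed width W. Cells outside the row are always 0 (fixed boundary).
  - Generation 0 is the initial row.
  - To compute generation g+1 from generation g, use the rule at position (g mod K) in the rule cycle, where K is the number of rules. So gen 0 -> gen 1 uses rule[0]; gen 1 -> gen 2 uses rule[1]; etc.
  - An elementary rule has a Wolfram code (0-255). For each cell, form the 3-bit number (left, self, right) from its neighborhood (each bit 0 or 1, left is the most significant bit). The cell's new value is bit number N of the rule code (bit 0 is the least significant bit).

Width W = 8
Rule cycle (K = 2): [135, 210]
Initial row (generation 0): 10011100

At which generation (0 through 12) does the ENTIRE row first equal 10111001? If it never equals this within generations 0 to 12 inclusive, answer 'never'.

Gen 0: 10011100
Gen 1 (rule 135): 10101001
Gen 2 (rule 210): 00000110
Gen 3 (rule 135): 11111000
Gen 4 (rule 210): 01111100
Gen 5 (rule 135): 10111001
Gen 6 (rule 210): 00011110
Gen 7 (rule 135): 11101100
Gen 8 (rule 210): 01100110
Gen 9 (rule 135): 10001000
Gen 10 (rule 210): 01010100
Gen 11 (rule 135): 11010101
Gen 12 (rule 210): 01000000

Answer: 5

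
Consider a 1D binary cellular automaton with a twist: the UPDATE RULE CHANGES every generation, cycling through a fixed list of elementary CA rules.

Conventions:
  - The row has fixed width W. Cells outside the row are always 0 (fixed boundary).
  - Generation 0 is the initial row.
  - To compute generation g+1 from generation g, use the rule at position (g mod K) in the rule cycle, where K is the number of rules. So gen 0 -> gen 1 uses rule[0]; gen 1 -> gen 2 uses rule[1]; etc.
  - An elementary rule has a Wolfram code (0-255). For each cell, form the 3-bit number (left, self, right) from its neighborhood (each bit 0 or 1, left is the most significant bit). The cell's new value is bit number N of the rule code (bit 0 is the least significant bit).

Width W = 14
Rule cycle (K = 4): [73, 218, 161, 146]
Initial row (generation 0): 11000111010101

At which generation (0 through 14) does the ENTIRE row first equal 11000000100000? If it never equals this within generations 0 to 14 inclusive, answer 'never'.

Answer: 2

Derivation:
Gen 0: 11000111010101
Gen 1 (rule 73): 11010101000000
Gen 2 (rule 218): 11000000100000
Gen 3 (rule 161): 00011110001111
Gen 4 (rule 146): 00101101010110
Gen 5 (rule 73): 10001100000110
Gen 6 (rule 218): 01011110001111
Gen 7 (rule 161): 00101100100110
Gen 8 (rule 146): 01000011011001
Gen 9 (rule 73): 00011011011000
Gen 10 (rule 218): 00111011011100
Gen 11 (rule 161): 10010100101001
Gen 12 (rule 146): 01100011000110
Gen 13 (rule 73): 01101011010110
Gen 14 (rule 218): 11100011000111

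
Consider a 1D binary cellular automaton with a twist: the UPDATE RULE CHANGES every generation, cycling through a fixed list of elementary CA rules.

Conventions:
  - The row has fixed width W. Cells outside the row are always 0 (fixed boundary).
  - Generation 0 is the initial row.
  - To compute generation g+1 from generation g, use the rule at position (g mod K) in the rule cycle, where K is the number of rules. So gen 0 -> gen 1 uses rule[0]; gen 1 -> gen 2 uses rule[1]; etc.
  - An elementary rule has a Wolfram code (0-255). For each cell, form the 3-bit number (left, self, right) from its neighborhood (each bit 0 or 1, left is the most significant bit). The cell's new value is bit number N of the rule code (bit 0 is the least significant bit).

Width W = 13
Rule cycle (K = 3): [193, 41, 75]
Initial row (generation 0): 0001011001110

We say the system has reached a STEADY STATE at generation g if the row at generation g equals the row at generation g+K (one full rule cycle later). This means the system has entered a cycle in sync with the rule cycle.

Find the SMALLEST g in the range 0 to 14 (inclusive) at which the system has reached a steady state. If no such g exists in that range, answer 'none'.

Answer: none

Derivation:
Gen 0: 0001011001110
Gen 1 (rule 193): 1100001000110
Gen 2 (rule 41): 1001100010100
Gen 3 (rule 75): 0011101100001
Gen 4 (rule 193): 1001100101100
Gen 5 (rule 41): 0001000011001
Gen 6 (rule 75): 1110011111010
Gen 7 (rule 193): 0110001111000
Gen 8 (rule 41): 0100101000011
Gen 9 (rule 75): 1001000011111
Gen 10 (rule 193): 0000011001111
Gen 11 (rule 41): 1111010001000
Gen 12 (rule 75): 1001000110011
Gen 13 (rule 193): 0000010010001
Gen 14 (rule 41): 1111000000100
Gen 15 (rule 75): 1001011111001
Gen 16 (rule 193): 0000001111000
Gen 17 (rule 41): 1111101000011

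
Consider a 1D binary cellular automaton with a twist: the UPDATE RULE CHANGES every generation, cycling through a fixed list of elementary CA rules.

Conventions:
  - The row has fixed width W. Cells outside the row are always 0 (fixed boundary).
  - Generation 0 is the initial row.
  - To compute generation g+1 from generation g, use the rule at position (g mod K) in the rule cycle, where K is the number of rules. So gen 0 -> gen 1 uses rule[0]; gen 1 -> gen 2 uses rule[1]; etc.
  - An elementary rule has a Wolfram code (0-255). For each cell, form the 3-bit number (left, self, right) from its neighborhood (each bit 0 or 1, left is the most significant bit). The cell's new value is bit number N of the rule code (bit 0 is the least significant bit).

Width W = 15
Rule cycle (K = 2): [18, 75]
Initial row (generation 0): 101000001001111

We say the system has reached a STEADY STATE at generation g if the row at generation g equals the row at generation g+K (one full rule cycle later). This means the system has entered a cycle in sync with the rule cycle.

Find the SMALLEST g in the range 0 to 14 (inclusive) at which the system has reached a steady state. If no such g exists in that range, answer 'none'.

Gen 0: 101000001001111
Gen 1 (rule 18): 000100010110000
Gen 2 (rule 75): 111001100110111
Gen 3 (rule 18): 000110011000000
Gen 4 (rule 75): 111110111011111
Gen 5 (rule 18): 000000000000000
Gen 6 (rule 75): 111111111111111
Gen 7 (rule 18): 000000000000000
Gen 8 (rule 75): 111111111111111
Gen 9 (rule 18): 000000000000000
Gen 10 (rule 75): 111111111111111
Gen 11 (rule 18): 000000000000000
Gen 12 (rule 75): 111111111111111
Gen 13 (rule 18): 000000000000000
Gen 14 (rule 75): 111111111111111
Gen 15 (rule 18): 000000000000000
Gen 16 (rule 75): 111111111111111

Answer: 5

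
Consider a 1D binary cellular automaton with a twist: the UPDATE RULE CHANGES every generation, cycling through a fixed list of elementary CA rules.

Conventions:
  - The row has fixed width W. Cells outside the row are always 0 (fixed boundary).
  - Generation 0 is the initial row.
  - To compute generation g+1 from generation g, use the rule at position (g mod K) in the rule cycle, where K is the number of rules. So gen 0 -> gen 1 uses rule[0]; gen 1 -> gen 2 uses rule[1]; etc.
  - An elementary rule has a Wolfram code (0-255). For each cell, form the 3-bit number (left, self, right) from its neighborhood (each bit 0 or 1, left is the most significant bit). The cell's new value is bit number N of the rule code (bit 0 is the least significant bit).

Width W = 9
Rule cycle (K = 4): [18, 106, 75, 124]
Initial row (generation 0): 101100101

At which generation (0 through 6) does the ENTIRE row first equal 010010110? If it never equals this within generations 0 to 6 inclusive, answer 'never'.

Gen 0: 101100101
Gen 1 (rule 18): 000011000
Gen 2 (rule 106): 000111000
Gen 3 (rule 75): 111101011
Gen 4 (rule 124): 100111111
Gen 5 (rule 18): 011000000
Gen 6 (rule 106): 111000000

Answer: never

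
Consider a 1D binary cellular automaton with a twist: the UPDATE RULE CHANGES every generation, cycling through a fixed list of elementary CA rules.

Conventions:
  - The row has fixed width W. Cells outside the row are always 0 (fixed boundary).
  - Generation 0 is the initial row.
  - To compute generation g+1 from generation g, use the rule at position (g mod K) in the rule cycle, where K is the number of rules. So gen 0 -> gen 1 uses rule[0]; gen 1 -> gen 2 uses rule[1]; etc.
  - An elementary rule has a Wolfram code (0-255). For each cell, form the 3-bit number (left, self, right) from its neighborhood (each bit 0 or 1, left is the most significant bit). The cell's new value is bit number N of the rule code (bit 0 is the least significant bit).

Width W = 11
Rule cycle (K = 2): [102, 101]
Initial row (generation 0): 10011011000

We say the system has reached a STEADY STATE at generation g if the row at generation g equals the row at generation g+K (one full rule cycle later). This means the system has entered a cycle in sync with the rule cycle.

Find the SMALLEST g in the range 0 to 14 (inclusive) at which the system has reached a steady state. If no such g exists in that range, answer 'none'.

Gen 0: 10011011000
Gen 1 (rule 102): 10101101000
Gen 2 (rule 101): 11110111011
Gen 3 (rule 102): 00011001101
Gen 4 (rule 101): 11001000111
Gen 5 (rule 102): 01011001001
Gen 6 (rule 101): 01101001001
Gen 7 (rule 102): 10111011011
Gen 8 (rule 101): 11001101101
Gen 9 (rule 102): 01010110111
Gen 10 (rule 101): 01111011001
Gen 11 (rule 102): 10001101011
Gen 12 (rule 101): 10100111101
Gen 13 (rule 102): 11101000111
Gen 14 (rule 101): 00111010001
Gen 15 (rule 102): 01001110011
Gen 16 (rule 101): 01000010001

Answer: none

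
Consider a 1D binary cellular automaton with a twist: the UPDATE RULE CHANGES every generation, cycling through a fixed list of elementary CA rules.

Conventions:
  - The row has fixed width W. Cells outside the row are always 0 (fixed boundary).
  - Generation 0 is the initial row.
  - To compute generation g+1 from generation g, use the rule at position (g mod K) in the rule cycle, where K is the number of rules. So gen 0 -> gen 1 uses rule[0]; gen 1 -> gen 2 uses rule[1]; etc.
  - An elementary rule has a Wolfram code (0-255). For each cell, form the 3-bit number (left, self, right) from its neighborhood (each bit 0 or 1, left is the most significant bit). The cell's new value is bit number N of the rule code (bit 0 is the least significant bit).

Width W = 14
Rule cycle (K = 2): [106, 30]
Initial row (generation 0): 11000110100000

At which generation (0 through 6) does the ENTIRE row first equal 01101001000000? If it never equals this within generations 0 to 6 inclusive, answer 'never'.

Answer: 3

Derivation:
Gen 0: 11000110100000
Gen 1 (rule 106): 11001111000000
Gen 2 (rule 30): 10111000100000
Gen 3 (rule 106): 01101001000000
Gen 4 (rule 30): 11001111100000
Gen 5 (rule 106): 11011000100000
Gen 6 (rule 30): 10010101110000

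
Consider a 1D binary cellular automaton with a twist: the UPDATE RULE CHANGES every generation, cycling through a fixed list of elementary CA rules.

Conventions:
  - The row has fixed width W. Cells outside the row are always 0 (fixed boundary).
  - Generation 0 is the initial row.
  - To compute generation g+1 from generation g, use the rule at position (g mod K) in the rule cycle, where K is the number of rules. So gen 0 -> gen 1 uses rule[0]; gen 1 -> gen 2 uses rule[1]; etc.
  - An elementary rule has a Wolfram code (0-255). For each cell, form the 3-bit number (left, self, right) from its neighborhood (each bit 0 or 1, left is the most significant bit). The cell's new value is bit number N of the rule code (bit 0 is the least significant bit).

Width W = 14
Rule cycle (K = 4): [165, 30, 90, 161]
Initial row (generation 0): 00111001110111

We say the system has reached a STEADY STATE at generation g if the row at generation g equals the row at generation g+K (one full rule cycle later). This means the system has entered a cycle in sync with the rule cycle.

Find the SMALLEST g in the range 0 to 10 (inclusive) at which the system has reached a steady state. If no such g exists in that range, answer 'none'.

Gen 0: 00111001110111
Gen 1 (rule 165): 10010000101010
Gen 2 (rule 30): 11111001101011
Gen 3 (rule 90): 10001111100011
Gen 4 (rule 161): 00100111001000
Gen 5 (rule 165): 10100010001011
Gen 6 (rule 30): 10110111011010
Gen 7 (rule 90): 00110101011001
Gen 8 (rule 161): 10001010100000
Gen 9 (rule 165): 10101111101111
Gen 10 (rule 30): 10101000001000
Gen 11 (rule 90): 00000100010100
Gen 12 (rule 161): 11110001001001
Gen 13 (rule 165): 01100101001001
Gen 14 (rule 30): 11011101111111

Answer: none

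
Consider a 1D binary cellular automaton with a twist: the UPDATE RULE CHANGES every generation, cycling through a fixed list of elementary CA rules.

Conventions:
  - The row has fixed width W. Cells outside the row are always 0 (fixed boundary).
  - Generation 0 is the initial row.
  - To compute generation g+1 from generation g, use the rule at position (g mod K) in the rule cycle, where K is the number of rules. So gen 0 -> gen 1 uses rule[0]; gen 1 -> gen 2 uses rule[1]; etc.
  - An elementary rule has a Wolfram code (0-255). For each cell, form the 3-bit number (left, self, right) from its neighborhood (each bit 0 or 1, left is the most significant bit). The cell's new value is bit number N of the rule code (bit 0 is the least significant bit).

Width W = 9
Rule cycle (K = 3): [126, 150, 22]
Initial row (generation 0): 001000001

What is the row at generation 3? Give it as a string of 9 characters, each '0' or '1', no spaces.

Gen 0: 001000001
Gen 1 (rule 126): 011100011
Gen 2 (rule 150): 101010100
Gen 3 (rule 22): 101010110

Answer: 101010110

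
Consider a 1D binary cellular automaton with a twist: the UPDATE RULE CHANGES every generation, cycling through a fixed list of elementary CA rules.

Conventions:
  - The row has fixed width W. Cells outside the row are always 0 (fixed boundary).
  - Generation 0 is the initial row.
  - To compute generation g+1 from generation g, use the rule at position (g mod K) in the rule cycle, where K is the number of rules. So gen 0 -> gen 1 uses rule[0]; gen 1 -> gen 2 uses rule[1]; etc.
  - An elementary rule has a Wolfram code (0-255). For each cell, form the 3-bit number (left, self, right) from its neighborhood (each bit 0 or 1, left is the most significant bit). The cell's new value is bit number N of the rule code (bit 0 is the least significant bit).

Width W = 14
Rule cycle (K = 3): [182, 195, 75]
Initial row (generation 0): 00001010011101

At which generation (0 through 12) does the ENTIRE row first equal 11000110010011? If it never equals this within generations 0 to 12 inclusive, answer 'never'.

Answer: never

Derivation:
Gen 0: 00001010011101
Gen 1 (rule 182): 00011111101011
Gen 2 (rule 195): 11101111100001
Gen 3 (rule 75): 10101000101110
Gen 4 (rule 182): 11111101110101
Gen 5 (rule 195): 01111100110000
Gen 6 (rule 75): 11000101110111
Gen 7 (rule 182): 00101110101010
Gen 8 (rule 195): 11000110000000
Gen 9 (rule 75): 11011110111111
Gen 10 (rule 182): 00101101011110
Gen 11 (rule 195): 11000100001110
Gen 12 (rule 75): 11011001111010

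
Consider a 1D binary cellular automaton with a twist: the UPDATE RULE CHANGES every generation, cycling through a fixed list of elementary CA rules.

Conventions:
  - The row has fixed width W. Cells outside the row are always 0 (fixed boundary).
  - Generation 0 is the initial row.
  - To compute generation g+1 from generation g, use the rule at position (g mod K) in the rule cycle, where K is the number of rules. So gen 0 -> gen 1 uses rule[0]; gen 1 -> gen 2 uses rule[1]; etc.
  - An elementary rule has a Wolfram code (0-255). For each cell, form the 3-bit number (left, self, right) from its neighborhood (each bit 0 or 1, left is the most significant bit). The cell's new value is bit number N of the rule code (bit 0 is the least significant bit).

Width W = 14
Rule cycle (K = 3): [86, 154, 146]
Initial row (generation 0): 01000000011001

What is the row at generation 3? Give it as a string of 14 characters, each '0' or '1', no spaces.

Answer: 00001010110101

Derivation:
Gen 0: 01000000011001
Gen 1 (rule 86): 11100000101111
Gen 2 (rule 154): 11010001001110
Gen 3 (rule 146): 00001010110101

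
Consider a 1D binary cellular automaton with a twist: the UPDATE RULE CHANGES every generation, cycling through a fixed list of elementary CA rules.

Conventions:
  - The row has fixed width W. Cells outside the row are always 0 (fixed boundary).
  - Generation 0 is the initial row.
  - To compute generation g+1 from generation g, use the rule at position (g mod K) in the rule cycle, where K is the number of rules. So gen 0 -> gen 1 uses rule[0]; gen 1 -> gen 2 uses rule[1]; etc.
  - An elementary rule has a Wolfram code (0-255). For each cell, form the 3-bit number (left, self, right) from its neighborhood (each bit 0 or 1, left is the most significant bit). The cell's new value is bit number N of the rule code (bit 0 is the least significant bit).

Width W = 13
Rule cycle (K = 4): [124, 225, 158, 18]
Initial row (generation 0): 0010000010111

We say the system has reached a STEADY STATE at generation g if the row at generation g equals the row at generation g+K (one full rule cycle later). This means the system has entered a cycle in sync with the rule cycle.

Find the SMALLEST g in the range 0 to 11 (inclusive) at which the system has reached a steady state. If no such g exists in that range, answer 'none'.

Gen 0: 0010000010111
Gen 1 (rule 124): 0011000011101
Gen 2 (rule 225): 1001011001110
Gen 3 (rule 158): 1111010111101
Gen 4 (rule 18): 0000000000000
Gen 5 (rule 124): 0000000000000
Gen 6 (rule 225): 1111111111111
Gen 7 (rule 158): 1111111111110
Gen 8 (rule 18): 0000000000001
Gen 9 (rule 124): 0000000000001
Gen 10 (rule 225): 1111111111100
Gen 11 (rule 158): 1111111111010
Gen 12 (rule 18): 0000000000001
Gen 13 (rule 124): 0000000000001
Gen 14 (rule 225): 1111111111100
Gen 15 (rule 158): 1111111111010

Answer: 8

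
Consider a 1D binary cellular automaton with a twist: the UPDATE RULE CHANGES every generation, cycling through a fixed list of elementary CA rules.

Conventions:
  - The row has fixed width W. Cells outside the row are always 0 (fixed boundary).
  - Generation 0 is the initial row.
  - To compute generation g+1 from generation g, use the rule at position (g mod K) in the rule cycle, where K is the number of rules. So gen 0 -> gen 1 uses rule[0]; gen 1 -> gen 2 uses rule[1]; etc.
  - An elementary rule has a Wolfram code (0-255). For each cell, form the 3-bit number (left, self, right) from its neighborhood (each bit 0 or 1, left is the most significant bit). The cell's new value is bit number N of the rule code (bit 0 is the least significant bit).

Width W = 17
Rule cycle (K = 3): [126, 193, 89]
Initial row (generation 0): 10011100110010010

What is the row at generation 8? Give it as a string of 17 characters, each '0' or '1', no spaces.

Gen 0: 10011100110010010
Gen 1 (rule 126): 11110111111111111
Gen 2 (rule 193): 01110011111111111
Gen 3 (rule 89): 01011010000000001
Gen 4 (rule 126): 11111111000000011
Gen 5 (rule 193): 01111111011111001
Gen 6 (rule 89): 01000001010001100
Gen 7 (rule 126): 11100011111011110
Gen 8 (rule 193): 01101001111001110

Answer: 01101001111001110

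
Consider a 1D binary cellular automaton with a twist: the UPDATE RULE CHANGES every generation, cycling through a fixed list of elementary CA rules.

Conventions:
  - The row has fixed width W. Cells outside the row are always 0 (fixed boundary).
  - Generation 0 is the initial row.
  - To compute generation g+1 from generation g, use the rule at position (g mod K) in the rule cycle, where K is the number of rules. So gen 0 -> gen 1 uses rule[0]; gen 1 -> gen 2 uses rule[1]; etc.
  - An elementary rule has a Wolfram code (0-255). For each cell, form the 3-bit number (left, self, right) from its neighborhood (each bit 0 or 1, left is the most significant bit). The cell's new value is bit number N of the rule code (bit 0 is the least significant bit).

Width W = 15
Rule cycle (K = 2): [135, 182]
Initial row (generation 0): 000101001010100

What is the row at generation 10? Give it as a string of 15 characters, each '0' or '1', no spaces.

Gen 0: 000101001010100
Gen 1 (rule 135): 111101011010101
Gen 2 (rule 182): 011011100111111
Gen 3 (rule 135): 100001001011110
Gen 4 (rule 182): 110011111101101
Gen 5 (rule 135): 000101111000001
Gen 6 (rule 182): 001110110100011
Gen 7 (rule 135): 110100000101100
Gen 8 (rule 182): 001110001110010
Gen 9 (rule 135): 110100110100110
Gen 10 (rule 182): 001111001111001

Answer: 001111001111001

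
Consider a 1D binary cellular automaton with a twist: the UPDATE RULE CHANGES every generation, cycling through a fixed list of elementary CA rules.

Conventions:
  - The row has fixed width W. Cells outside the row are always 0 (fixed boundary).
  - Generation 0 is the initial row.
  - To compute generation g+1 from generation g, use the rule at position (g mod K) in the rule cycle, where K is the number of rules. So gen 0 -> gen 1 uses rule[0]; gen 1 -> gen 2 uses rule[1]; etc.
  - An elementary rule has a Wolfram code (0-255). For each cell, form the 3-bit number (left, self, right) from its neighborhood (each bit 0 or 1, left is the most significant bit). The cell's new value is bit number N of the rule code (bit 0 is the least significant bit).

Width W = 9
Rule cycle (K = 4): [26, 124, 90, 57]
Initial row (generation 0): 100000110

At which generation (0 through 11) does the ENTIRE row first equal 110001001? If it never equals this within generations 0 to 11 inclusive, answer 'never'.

Answer: never

Derivation:
Gen 0: 100000110
Gen 1 (rule 26): 010001101
Gen 2 (rule 124): 011001111
Gen 3 (rule 90): 111111001
Gen 4 (rule 57): 100000100
Gen 5 (rule 26): 010001010
Gen 6 (rule 124): 011001111
Gen 7 (rule 90): 111111001
Gen 8 (rule 57): 100000100
Gen 9 (rule 26): 010001010
Gen 10 (rule 124): 011001111
Gen 11 (rule 90): 111111001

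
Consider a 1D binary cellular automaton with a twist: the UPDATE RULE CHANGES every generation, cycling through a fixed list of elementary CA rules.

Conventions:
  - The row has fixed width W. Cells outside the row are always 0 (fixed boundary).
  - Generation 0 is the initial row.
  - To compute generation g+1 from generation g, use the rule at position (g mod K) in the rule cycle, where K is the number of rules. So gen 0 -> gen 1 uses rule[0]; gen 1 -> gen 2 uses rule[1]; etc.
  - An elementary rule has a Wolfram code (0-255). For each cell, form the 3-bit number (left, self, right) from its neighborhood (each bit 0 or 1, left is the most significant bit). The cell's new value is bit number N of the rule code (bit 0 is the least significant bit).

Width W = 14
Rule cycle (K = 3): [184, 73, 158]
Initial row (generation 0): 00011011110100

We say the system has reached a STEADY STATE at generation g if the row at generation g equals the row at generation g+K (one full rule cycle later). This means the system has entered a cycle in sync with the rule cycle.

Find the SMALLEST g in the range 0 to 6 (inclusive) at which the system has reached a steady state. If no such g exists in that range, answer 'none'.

Gen 0: 00011011110100
Gen 1 (rule 184): 00010111101010
Gen 2 (rule 73): 11000100100000
Gen 3 (rule 158): 10101111110000
Gen 4 (rule 184): 01011111101000
Gen 5 (rule 73): 00010000100011
Gen 6 (rule 158): 00111001110110
Gen 7 (rule 184): 00110101101101
Gen 8 (rule 73): 10110001101100
Gen 9 (rule 158): 10101011001010

Answer: none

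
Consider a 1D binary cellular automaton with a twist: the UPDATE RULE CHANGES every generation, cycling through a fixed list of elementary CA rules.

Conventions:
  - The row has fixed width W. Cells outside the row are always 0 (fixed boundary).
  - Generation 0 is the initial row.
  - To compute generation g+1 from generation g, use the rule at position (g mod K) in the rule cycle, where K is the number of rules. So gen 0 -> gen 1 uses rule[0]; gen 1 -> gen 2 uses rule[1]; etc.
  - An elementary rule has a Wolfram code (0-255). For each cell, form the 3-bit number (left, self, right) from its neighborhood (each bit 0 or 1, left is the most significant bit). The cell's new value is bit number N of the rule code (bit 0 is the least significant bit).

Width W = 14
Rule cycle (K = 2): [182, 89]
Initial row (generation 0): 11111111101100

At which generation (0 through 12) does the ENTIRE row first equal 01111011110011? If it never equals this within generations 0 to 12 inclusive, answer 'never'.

Gen 0: 11111111101100
Gen 1 (rule 182): 01111111010010
Gen 2 (rule 89): 01000001001001
Gen 3 (rule 182): 11100011111111
Gen 4 (rule 89): 10111010000001
Gen 5 (rule 182): 11010111000011
Gen 6 (rule 89): 11000101111011
Gen 7 (rule 182): 00101110110100
Gen 8 (rule 89): 10001010110011
Gen 9 (rule 182): 11011111001100
Gen 10 (rule 89): 11010001101111
Gen 11 (rule 182): 00111010010110
Gen 12 (rule 89): 10101001000111

Answer: never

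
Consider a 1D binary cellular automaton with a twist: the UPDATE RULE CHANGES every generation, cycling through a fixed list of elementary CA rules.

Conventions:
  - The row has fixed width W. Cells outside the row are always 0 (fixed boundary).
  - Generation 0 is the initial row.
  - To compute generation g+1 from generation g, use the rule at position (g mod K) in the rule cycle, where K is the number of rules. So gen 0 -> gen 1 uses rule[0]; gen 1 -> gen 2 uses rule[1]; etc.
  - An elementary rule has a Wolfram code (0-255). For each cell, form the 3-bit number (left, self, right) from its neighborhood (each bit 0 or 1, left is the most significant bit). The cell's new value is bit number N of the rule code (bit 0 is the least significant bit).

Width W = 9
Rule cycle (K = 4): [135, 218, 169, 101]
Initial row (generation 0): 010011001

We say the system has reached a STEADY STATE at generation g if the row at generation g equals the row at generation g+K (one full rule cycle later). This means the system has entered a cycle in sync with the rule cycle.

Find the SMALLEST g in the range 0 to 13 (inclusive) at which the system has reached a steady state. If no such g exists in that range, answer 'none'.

Gen 0: 010011001
Gen 1 (rule 135): 110100011
Gen 2 (rule 218): 110010111
Gen 3 (rule 169): 100001110
Gen 4 (rule 101): 101100010
Gen 5 (rule 135): 100001110
Gen 6 (rule 218): 010011111
Gen 7 (rule 169): 000011110
Gen 8 (rule 101): 111000010
Gen 9 (rule 135): 010011110
Gen 10 (rule 218): 101111111
Gen 11 (rule 169): 011111110
Gen 12 (rule 101): 000000010
Gen 13 (rule 135): 111111110
Gen 14 (rule 218): 111111111
Gen 15 (rule 169): 111111110
Gen 16 (rule 101): 000000010
Gen 17 (rule 135): 111111110

Answer: 12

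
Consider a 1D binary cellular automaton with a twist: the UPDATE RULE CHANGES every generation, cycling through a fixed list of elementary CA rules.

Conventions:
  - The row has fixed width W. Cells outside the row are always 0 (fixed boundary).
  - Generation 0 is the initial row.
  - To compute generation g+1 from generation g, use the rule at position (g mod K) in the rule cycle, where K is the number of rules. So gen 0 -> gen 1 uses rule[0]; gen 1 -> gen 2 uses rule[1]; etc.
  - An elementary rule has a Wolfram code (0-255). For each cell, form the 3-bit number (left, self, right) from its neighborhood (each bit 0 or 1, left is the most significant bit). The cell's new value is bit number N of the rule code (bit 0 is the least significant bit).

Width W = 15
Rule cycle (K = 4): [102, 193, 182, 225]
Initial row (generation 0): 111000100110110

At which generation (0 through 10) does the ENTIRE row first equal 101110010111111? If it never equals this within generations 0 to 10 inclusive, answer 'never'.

Gen 0: 111000100110110
Gen 1 (rule 102): 001001101011010
Gen 2 (rule 193): 100000100001000
Gen 3 (rule 182): 110001110011100
Gen 4 (rule 225): 010100110001101
Gen 5 (rule 102): 111101010010111
Gen 6 (rule 193): 011100000000011
Gen 7 (rule 182): 101010000000100
Gen 8 (rule 225): 010100111110001
Gen 9 (rule 102): 111101000010011
Gen 10 (rule 193): 011100011000001

Answer: never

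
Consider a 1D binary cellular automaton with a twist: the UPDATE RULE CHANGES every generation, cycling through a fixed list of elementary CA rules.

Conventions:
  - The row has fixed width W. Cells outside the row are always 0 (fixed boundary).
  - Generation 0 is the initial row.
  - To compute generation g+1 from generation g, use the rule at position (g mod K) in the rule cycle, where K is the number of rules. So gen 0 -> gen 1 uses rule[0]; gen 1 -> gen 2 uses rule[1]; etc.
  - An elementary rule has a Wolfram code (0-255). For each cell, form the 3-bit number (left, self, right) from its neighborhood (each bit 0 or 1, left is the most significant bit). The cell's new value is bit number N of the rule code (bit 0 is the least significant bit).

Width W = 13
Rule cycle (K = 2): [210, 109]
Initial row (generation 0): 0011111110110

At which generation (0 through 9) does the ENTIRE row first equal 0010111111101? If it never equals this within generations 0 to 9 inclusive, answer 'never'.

Answer: never

Derivation:
Gen 0: 0011111110110
Gen 1 (rule 210): 0101111110011
Gen 2 (rule 109): 0111000010011
Gen 3 (rule 210): 1011100101101
Gen 4 (rule 109): 1110100111111
Gen 5 (rule 210): 0110011011111
Gen 6 (rule 109): 0110011110001
Gen 7 (rule 210): 1011101111010
Gen 8 (rule 109): 1110111001110
Gen 9 (rule 210): 0110011110111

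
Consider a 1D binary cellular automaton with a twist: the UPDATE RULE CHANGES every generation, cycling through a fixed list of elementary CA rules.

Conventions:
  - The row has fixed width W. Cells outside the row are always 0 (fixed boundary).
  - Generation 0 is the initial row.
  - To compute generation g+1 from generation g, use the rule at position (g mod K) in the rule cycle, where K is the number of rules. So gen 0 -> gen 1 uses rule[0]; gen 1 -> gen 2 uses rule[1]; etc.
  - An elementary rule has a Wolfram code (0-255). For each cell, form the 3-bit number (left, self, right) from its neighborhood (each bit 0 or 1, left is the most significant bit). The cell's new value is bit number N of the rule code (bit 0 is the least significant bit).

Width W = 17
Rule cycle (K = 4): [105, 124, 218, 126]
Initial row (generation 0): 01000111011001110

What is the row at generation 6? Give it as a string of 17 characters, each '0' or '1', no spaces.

Answer: 01111000011111100

Derivation:
Gen 0: 01000111011001110
Gen 1 (rule 105): 00010101111001010
Gen 2 (rule 124): 00011111001101111
Gen 3 (rule 218): 00111111111101111
Gen 4 (rule 126): 01100000000111001
Gen 5 (rule 105): 01101111110101000
Gen 6 (rule 124): 01111000011111100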